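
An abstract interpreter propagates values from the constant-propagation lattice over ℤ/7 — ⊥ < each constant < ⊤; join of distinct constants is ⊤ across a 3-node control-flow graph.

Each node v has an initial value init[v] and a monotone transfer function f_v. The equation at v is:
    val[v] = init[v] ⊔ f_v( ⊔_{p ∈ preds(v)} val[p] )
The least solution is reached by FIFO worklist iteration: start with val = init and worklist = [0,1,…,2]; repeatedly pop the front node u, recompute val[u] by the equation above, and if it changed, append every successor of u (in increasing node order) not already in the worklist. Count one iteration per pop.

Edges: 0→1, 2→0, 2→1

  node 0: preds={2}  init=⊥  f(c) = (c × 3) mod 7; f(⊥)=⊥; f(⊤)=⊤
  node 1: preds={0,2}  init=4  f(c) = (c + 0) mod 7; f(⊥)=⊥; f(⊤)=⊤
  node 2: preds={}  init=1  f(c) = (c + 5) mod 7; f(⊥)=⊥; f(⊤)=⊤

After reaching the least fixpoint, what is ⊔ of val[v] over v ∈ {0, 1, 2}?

⊤

Worklist (3 pops):
  #1 pop 0: in=1 → 3 (was ⊥); enqueue []
  #2 pop 1: in=⊤ → ⊤ (was 4); enqueue []
  #3 pop 2: in=⊥ → 1 (no change)

Fixpoint:
  val[0] = 3
  val[1] = ⊤
  val[2] = 1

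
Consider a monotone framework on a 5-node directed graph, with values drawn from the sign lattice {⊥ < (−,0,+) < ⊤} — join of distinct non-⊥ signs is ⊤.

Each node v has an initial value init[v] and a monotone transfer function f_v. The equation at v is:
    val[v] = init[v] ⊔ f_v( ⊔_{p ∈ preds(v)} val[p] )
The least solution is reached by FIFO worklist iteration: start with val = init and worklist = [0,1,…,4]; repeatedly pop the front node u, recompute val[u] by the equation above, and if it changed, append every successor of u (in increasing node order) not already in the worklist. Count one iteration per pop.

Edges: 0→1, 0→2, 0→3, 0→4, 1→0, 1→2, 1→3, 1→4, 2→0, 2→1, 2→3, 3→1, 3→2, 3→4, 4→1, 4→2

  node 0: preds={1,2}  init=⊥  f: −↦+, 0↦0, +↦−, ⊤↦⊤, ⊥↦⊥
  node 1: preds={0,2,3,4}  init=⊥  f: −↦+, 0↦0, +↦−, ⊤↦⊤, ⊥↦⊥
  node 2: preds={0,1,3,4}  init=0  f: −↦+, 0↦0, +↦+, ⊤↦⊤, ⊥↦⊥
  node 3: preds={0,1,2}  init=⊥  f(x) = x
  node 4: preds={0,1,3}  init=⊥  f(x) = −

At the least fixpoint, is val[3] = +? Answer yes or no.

Trace (13 dequeues):
  [1] u=0 | in 0 | out 0 | prev ⊥ | push {}
  [2] u=1 | in 0 | out 0 | prev ⊥ | push {0}
  [3] u=2 | in 0 | out 0 | ==
  [4] u=3 | in 0 | out 0 | prev ⊥ | push {1,2}
  [5] u=4 | in 0 | out − | prev ⊥ | push {}
  [6] u=0 | in 0 | out 0 | ==
  [7] u=1 | in ⊤ | out ⊤ | prev 0 | push {0,3,4}
  [8] u=2 | in ⊤ | out ⊤ | prev 0 | push {1}
  [9] u=0 | in ⊤ | out ⊤ | prev 0 | push {2}
  [10] u=3 | in ⊤ | out ⊤ | prev 0 | push {}
  [11] u=4 | in ⊤ | out − | ==
  [12] u=1 | in ⊤ | out ⊤ | ==
  [13] u=2 | in ⊤ | out ⊤ | ==

Converged values:
  [0] ⊤
  [1] ⊤
  [2] ⊤
  [3] ⊤
  [4] −

no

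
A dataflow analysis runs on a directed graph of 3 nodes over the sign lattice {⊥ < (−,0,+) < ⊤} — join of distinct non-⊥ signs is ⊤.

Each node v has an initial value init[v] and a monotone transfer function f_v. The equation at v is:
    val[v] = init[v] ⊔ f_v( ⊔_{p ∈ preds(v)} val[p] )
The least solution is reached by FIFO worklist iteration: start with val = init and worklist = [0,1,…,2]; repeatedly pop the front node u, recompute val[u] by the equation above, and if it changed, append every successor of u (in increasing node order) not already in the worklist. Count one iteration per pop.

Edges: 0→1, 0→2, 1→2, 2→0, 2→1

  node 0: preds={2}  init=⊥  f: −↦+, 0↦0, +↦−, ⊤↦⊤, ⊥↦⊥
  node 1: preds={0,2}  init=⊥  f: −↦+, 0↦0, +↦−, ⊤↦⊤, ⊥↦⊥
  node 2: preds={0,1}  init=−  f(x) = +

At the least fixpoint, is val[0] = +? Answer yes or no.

Trace (6 dequeues):
  [1] u=0 | in − | out + | prev ⊥ | push {}
  [2] u=1 | in ⊤ | out ⊤ | prev ⊥ | push {}
  [3] u=2 | in ⊤ | out ⊤ | prev − | push {0,1}
  [4] u=0 | in ⊤ | out ⊤ | prev + | push {2}
  [5] u=1 | in ⊤ | out ⊤ | ==
  [6] u=2 | in ⊤ | out ⊤ | ==

Converged values:
  [0] ⊤
  [1] ⊤
  [2] ⊤

no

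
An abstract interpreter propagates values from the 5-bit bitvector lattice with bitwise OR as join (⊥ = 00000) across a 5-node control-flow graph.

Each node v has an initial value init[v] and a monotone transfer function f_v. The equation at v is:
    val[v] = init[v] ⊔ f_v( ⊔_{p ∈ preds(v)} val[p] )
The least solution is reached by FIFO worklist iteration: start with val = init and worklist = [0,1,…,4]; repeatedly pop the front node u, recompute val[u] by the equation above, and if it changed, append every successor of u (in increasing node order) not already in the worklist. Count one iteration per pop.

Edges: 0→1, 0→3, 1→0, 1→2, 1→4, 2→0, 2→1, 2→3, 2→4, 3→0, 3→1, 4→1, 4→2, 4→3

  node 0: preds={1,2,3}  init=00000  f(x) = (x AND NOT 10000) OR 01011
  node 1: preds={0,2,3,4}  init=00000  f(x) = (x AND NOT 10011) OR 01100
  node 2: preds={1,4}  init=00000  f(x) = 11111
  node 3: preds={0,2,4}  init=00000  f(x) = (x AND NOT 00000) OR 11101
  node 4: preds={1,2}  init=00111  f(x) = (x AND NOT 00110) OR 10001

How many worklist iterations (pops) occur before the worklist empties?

9

Trace (9 dequeues):
  [1] u=0 | in 00000 | out 01011 | prev 00000 | push {}
  [2] u=1 | in 01111 | out 01100 | prev 00000 | push {0}
  [3] u=2 | in 01111 | out 11111 | prev 00000 | push {1}
  [4] u=3 | in 11111 | out 11111 | prev 00000 | push {}
  [5] u=4 | in 11111 | out 11111 | prev 00111 | push {2,3}
  [6] u=0 | in 11111 | out 01111 | prev 01011 | push {}
  [7] u=1 | in 11111 | out 01100 | ==
  [8] u=2 | in 11111 | out 11111 | ==
  [9] u=3 | in 11111 | out 11111 | ==

Converged values:
  [0] 01111
  [1] 01100
  [2] 11111
  [3] 11111
  [4] 11111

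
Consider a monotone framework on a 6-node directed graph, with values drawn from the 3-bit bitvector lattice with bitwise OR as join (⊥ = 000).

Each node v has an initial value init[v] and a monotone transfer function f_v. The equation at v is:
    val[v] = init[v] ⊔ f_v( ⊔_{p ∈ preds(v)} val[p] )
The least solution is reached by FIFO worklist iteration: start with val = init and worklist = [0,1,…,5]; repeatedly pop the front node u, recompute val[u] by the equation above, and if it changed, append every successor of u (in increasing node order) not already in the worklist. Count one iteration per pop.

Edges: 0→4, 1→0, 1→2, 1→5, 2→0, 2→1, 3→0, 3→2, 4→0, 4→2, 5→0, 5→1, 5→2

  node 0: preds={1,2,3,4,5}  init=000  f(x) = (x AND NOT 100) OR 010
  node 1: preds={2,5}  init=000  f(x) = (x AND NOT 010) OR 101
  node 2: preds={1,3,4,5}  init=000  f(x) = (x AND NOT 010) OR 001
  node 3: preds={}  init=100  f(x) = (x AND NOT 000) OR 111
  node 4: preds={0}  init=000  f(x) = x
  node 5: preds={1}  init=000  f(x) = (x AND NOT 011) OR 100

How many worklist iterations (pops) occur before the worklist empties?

Worklist (12 pops):
  #1 pop 0: in=100 → 010 (was 000); enqueue []
  #2 pop 1: in=000 → 101 (was 000); enqueue [0]
  #3 pop 2: in=101 → 101 (was 000); enqueue [1]
  #4 pop 3: in=000 → 111 (was 100); enqueue [2]
  #5 pop 4: in=010 → 010 (was 000); enqueue []
  #6 pop 5: in=101 → 100 (was 000); enqueue []
  #7 pop 0: in=111 → 011 (was 010); enqueue [4]
  #8 pop 1: in=101 → 101 (no change)
  #9 pop 2: in=111 → 101 (no change)
  #10 pop 4: in=011 → 011 (was 010); enqueue [0,2]
  #11 pop 0: in=111 → 011 (no change)
  #12 pop 2: in=111 → 101 (no change)

Fixpoint:
  val[0] = 011
  val[1] = 101
  val[2] = 101
  val[3] = 111
  val[4] = 011
  val[5] = 100

12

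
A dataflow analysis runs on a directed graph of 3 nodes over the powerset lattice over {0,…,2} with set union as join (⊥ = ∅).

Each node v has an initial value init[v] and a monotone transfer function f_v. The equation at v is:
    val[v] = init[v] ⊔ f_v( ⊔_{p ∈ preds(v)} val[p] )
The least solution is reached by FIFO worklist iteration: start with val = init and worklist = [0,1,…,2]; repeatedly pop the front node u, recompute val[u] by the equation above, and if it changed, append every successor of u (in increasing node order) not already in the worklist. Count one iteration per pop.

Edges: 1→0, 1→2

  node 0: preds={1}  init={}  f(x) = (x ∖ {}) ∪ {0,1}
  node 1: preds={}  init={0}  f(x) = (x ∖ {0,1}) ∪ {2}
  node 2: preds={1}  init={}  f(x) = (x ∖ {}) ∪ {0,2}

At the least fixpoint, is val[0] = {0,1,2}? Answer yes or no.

yes

Iteration log — 4 steps:
  step 1. node 0  ⊔preds={0}  new={0,1}  old={}  +wl: 
  step 2. node 1  ⊔preds={}  new={0,2}  old={0}  +wl: 0
  step 3. node 2  ⊔preds={0,2}  new={0,2}  old={}  +wl: 
  step 4. node 0  ⊔preds={0,2}  new={0,1,2}  old={0,1}  +wl: 

Least fixpoint reached:
  node 0: {0,1,2}
  node 1: {0,2}
  node 2: {0,2}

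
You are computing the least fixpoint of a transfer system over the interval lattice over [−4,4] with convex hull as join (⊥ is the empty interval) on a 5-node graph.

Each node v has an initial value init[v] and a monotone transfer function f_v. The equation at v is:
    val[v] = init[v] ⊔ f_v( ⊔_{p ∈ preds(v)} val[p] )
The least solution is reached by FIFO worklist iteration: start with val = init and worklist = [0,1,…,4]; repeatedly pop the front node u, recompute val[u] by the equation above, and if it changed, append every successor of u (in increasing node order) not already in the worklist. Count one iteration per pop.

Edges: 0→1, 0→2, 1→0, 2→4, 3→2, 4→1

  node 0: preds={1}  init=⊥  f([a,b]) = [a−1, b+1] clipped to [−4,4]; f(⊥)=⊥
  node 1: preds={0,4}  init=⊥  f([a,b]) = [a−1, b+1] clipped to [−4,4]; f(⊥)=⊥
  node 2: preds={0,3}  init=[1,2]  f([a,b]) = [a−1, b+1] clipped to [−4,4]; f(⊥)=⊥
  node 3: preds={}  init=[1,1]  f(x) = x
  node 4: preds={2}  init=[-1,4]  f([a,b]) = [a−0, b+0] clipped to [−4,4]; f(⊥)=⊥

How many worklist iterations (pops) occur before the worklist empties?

12

Trace (12 dequeues):
  [1] u=0 | in ⊥ | out ⊥ | ==
  [2] u=1 | in [-1,4] | out [-2,4] | prev ⊥ | push {0}
  [3] u=2 | in [1,1] | out [0,2] | prev [1,2] | push {}
  [4] u=3 | in ⊥ | out [1,1] | ==
  [5] u=4 | in [0,2] | out [-1,4] | ==
  [6] u=0 | in [-2,4] | out [-3,4] | prev ⊥ | push {1,2}
  [7] u=1 | in [-3,4] | out [-4,4] | prev [-2,4] | push {0}
  [8] u=2 | in [-3,4] | out [-4,4] | prev [0,2] | push {4}
  [9] u=0 | in [-4,4] | out [-4,4] | prev [-3,4] | push {1,2}
  [10] u=4 | in [-4,4] | out [-4,4] | prev [-1,4] | push {}
  [11] u=1 | in [-4,4] | out [-4,4] | ==
  [12] u=2 | in [-4,4] | out [-4,4] | ==

Converged values:
  [0] [-4,4]
  [1] [-4,4]
  [2] [-4,4]
  [3] [1,1]
  [4] [-4,4]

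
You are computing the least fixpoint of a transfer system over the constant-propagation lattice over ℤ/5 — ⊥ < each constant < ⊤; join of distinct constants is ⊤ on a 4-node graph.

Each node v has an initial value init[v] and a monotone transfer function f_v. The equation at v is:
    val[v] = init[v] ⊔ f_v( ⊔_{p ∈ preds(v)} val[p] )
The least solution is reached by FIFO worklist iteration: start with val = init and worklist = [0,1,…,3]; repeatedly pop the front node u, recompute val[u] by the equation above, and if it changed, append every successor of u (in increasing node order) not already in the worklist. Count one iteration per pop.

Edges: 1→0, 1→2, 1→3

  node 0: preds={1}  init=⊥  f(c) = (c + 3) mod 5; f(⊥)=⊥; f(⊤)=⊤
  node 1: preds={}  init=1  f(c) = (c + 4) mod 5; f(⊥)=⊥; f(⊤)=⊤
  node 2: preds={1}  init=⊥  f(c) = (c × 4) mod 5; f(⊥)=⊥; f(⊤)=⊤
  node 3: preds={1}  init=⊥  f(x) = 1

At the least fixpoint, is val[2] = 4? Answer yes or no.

yes

Worklist (4 pops):
  #1 pop 0: in=1 → 4 (was ⊥); enqueue []
  #2 pop 1: in=⊥ → 1 (no change)
  #3 pop 2: in=1 → 4 (was ⊥); enqueue []
  #4 pop 3: in=1 → 1 (was ⊥); enqueue []

Fixpoint:
  val[0] = 4
  val[1] = 1
  val[2] = 4
  val[3] = 1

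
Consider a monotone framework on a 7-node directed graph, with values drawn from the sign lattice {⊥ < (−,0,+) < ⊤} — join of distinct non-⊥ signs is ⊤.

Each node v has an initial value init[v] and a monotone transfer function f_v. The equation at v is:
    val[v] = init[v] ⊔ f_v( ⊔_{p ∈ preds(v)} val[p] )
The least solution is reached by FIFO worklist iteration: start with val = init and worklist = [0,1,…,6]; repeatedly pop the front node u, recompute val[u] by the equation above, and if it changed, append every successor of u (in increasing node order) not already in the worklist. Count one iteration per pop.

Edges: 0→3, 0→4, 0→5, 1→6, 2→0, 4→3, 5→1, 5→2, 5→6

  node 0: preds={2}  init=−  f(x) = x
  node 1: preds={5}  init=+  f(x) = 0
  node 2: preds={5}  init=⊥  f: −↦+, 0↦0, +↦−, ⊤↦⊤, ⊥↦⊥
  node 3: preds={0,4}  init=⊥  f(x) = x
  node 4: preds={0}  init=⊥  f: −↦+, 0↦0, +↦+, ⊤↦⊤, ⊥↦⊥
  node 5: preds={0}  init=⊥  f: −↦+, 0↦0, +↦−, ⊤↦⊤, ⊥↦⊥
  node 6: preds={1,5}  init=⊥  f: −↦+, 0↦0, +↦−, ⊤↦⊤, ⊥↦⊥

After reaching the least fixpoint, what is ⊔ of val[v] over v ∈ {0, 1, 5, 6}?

Iteration log — 11 steps:
  step 1. node 0  ⊔preds=⊥  new=−  stable
  step 2. node 1  ⊔preds=⊥  new=⊤  old=+  +wl: 
  step 3. node 2  ⊔preds=⊥  new=⊥  stable
  step 4. node 3  ⊔preds=−  new=−  old=⊥  +wl: 
  step 5. node 4  ⊔preds=−  new=+  old=⊥  +wl: 3
  step 6. node 5  ⊔preds=−  new=+  old=⊥  +wl: 1,2
  step 7. node 6  ⊔preds=⊤  new=⊤  old=⊥  +wl: 
  step 8. node 3  ⊔preds=⊤  new=⊤  old=−  +wl: 
  step 9. node 1  ⊔preds=+  new=⊤  stable
  step 10. node 2  ⊔preds=+  new=−  old=⊥  +wl: 0
  step 11. node 0  ⊔preds=−  new=−  stable

Least fixpoint reached:
  node 0: −
  node 1: ⊤
  node 2: −
  node 3: ⊤
  node 4: +
  node 5: +
  node 6: ⊤

⊤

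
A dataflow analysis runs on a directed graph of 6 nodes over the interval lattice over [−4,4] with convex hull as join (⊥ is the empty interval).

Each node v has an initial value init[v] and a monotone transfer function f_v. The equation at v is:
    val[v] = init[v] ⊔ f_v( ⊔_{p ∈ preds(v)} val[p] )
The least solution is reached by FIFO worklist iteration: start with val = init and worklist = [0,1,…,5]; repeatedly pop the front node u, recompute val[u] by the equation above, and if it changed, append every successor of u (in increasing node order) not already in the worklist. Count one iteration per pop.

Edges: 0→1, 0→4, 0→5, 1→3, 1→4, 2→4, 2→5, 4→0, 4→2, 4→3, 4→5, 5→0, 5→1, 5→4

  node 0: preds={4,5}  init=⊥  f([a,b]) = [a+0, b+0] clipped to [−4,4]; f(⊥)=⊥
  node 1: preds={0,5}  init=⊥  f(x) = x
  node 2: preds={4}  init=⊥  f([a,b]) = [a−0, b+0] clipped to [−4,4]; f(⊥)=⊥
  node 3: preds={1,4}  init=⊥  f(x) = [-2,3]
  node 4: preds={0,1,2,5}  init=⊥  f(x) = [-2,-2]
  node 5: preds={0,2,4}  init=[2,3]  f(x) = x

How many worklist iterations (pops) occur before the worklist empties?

Iteration log — 13 steps:
  step 1. node 0  ⊔preds=[2,3]  new=[2,3]  old=⊥  +wl: 
  step 2. node 1  ⊔preds=[2,3]  new=[2,3]  old=⊥  +wl: 
  step 3. node 2  ⊔preds=⊥  new=⊥  stable
  step 4. node 3  ⊔preds=[2,3]  new=[-2,3]  old=⊥  +wl: 
  step 5. node 4  ⊔preds=[2,3]  new=[-2,-2]  old=⊥  +wl: 0,2,3
  step 6. node 5  ⊔preds=[-2,3]  new=[-2,3]  old=[2,3]  +wl: 1,4
  step 7. node 0  ⊔preds=[-2,3]  new=[-2,3]  old=[2,3]  +wl: 5
  step 8. node 2  ⊔preds=[-2,-2]  new=[-2,-2]  old=⊥  +wl: 
  step 9. node 3  ⊔preds=[-2,3]  new=[-2,3]  stable
  step 10. node 1  ⊔preds=[-2,3]  new=[-2,3]  old=[2,3]  +wl: 3
  step 11. node 4  ⊔preds=[-2,3]  new=[-2,-2]  stable
  step 12. node 5  ⊔preds=[-2,3]  new=[-2,3]  stable
  step 13. node 3  ⊔preds=[-2,3]  new=[-2,3]  stable

Least fixpoint reached:
  node 0: [-2,3]
  node 1: [-2,3]
  node 2: [-2,-2]
  node 3: [-2,3]
  node 4: [-2,-2]
  node 5: [-2,3]

13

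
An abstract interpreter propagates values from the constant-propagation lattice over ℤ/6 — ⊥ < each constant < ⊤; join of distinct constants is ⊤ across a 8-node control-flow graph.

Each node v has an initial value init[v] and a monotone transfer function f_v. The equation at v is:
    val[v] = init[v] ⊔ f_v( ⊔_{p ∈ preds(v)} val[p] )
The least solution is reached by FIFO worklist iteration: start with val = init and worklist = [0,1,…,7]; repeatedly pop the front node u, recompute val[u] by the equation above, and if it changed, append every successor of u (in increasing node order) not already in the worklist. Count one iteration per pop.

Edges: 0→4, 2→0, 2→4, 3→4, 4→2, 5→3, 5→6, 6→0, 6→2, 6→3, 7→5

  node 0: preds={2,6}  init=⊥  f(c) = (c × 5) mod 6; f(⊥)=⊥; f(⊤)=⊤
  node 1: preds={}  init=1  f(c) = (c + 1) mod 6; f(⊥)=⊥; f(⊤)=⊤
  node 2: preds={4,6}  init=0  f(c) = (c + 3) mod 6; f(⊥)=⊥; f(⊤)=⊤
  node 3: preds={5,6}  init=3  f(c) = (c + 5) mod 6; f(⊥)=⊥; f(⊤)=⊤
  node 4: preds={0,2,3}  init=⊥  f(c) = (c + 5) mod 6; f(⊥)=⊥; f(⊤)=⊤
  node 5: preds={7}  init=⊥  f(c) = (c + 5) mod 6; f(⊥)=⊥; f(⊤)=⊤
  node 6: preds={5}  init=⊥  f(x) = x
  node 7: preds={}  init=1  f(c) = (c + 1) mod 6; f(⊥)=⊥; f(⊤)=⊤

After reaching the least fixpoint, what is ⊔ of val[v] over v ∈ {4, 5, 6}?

Worklist (12 pops):
  #1 pop 0: in=0 → 0 (was ⊥); enqueue []
  #2 pop 1: in=⊥ → 1 (no change)
  #3 pop 2: in=⊥ → 0 (no change)
  #4 pop 3: in=⊥ → 3 (no change)
  #5 pop 4: in=⊤ → ⊤ (was ⊥); enqueue [2]
  #6 pop 5: in=1 → 0 (was ⊥); enqueue [3]
  #7 pop 6: in=0 → 0 (was ⊥); enqueue [0]
  #8 pop 7: in=⊥ → 1 (no change)
  #9 pop 2: in=⊤ → ⊤ (was 0); enqueue [4]
  #10 pop 3: in=0 → ⊤ (was 3); enqueue []
  #11 pop 0: in=⊤ → ⊤ (was 0); enqueue []
  #12 pop 4: in=⊤ → ⊤ (no change)

Fixpoint:
  val[0] = ⊤
  val[1] = 1
  val[2] = ⊤
  val[3] = ⊤
  val[4] = ⊤
  val[5] = 0
  val[6] = 0
  val[7] = 1

⊤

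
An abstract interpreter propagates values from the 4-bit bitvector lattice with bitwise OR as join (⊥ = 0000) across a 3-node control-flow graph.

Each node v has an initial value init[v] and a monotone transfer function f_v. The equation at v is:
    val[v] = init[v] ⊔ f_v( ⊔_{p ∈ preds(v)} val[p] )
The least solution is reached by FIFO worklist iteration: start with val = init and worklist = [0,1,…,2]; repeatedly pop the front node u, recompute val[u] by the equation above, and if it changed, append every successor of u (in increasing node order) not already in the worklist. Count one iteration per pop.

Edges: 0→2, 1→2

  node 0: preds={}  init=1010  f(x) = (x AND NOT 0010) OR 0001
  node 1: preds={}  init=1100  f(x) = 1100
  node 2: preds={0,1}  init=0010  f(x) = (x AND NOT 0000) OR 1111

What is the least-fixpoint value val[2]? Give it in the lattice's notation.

Worklist (3 pops):
  #1 pop 0: in=0000 → 1011 (was 1010); enqueue []
  #2 pop 1: in=0000 → 1100 (no change)
  #3 pop 2: in=1111 → 1111 (was 0010); enqueue []

Fixpoint:
  val[0] = 1011
  val[1] = 1100
  val[2] = 1111

1111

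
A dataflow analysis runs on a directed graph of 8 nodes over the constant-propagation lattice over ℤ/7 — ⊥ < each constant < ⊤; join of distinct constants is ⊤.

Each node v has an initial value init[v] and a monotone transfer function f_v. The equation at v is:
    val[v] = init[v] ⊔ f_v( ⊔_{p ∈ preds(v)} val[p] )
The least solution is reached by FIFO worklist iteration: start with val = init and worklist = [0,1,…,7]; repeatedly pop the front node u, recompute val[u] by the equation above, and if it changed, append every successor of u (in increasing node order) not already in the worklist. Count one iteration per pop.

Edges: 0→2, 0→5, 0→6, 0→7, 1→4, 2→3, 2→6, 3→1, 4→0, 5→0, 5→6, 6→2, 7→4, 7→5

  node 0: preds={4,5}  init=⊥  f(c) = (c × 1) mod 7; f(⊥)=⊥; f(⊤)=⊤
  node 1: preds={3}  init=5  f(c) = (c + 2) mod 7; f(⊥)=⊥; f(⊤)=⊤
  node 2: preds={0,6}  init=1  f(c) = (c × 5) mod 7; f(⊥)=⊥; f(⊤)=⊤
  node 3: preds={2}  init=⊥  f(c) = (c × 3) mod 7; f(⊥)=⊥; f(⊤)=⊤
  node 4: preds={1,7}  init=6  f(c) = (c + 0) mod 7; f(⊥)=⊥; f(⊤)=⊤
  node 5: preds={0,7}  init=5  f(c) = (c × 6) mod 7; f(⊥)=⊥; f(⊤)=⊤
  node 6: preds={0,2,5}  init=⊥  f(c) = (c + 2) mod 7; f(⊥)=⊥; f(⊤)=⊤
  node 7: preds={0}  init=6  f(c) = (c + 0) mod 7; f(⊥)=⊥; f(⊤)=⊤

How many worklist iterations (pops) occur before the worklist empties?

Worklist (13 pops):
  #1 pop 0: in=⊤ → ⊤ (was ⊥); enqueue []
  #2 pop 1: in=⊥ → 5 (no change)
  #3 pop 2: in=⊤ → ⊤ (was 1); enqueue []
  #4 pop 3: in=⊤ → ⊤ (was ⊥); enqueue [1]
  #5 pop 4: in=⊤ → ⊤ (was 6); enqueue [0]
  #6 pop 5: in=⊤ → ⊤ (was 5); enqueue []
  #7 pop 6: in=⊤ → ⊤ (was ⊥); enqueue [2]
  #8 pop 7: in=⊤ → ⊤ (was 6); enqueue [4,5]
  #9 pop 1: in=⊤ → ⊤ (was 5); enqueue []
  #10 pop 0: in=⊤ → ⊤ (no change)
  #11 pop 2: in=⊤ → ⊤ (no change)
  #12 pop 4: in=⊤ → ⊤ (no change)
  #13 pop 5: in=⊤ → ⊤ (no change)

Fixpoint:
  val[0] = ⊤
  val[1] = ⊤
  val[2] = ⊤
  val[3] = ⊤
  val[4] = ⊤
  val[5] = ⊤
  val[6] = ⊤
  val[7] = ⊤

13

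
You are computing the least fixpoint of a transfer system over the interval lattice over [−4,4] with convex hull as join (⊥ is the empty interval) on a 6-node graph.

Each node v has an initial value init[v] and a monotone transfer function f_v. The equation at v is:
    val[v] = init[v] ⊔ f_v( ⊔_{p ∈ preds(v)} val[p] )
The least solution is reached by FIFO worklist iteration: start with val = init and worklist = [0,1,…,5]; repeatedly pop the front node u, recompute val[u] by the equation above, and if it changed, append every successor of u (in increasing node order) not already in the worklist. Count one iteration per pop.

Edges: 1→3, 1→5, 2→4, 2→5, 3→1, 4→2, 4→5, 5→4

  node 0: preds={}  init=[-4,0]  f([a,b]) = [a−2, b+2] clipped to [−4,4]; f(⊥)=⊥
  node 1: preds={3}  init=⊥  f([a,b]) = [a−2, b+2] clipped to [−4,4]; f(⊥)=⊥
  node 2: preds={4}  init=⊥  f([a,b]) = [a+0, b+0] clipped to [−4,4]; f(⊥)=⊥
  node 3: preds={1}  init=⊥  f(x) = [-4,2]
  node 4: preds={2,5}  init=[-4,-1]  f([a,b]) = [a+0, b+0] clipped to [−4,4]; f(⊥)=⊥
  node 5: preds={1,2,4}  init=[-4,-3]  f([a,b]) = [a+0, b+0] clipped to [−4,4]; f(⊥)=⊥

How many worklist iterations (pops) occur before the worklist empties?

14

Iteration log — 14 steps:
  step 1. node 0  ⊔preds=⊥  new=[-4,0]  stable
  step 2. node 1  ⊔preds=⊥  new=⊥  stable
  step 3. node 2  ⊔preds=[-4,-1]  new=[-4,-1]  old=⊥  +wl: 
  step 4. node 3  ⊔preds=⊥  new=[-4,2]  old=⊥  +wl: 1
  step 5. node 4  ⊔preds=[-4,-1]  new=[-4,-1]  stable
  step 6. node 5  ⊔preds=[-4,-1]  new=[-4,-1]  old=[-4,-3]  +wl: 4
  step 7. node 1  ⊔preds=[-4,2]  new=[-4,4]  old=⊥  +wl: 3,5
  step 8. node 4  ⊔preds=[-4,-1]  new=[-4,-1]  stable
  step 9. node 3  ⊔preds=[-4,4]  new=[-4,2]  stable
  step 10. node 5  ⊔preds=[-4,4]  new=[-4,4]  old=[-4,-1]  +wl: 4
  step 11. node 4  ⊔preds=[-4,4]  new=[-4,4]  old=[-4,-1]  +wl: 2,5
  step 12. node 2  ⊔preds=[-4,4]  new=[-4,4]  old=[-4,-1]  +wl: 4
  step 13. node 5  ⊔preds=[-4,4]  new=[-4,4]  stable
  step 14. node 4  ⊔preds=[-4,4]  new=[-4,4]  stable

Least fixpoint reached:
  node 0: [-4,0]
  node 1: [-4,4]
  node 2: [-4,4]
  node 3: [-4,2]
  node 4: [-4,4]
  node 5: [-4,4]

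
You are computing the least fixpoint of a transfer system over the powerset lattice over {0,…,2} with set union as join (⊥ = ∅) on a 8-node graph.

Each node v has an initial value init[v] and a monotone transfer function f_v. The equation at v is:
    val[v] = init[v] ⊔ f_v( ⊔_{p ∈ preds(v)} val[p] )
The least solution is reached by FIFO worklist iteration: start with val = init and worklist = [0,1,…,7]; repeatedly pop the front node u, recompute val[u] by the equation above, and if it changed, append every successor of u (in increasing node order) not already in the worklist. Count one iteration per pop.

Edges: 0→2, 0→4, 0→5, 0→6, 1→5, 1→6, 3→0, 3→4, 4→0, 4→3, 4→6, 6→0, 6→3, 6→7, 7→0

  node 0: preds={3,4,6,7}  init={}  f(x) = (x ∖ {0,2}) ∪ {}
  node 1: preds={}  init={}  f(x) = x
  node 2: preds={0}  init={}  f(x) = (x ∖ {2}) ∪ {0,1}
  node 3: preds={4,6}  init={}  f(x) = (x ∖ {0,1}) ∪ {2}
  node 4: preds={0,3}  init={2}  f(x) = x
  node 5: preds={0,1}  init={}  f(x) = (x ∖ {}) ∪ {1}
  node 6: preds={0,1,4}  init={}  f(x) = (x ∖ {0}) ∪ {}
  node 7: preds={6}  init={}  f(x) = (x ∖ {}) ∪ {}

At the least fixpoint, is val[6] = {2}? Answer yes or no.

Worklist (10 pops):
  #1 pop 0: in={2} → {} (no change)
  #2 pop 1: in={} → {} (no change)
  #3 pop 2: in={} → {0,1} (was {}); enqueue []
  #4 pop 3: in={2} → {2} (was {}); enqueue [0]
  #5 pop 4: in={2} → {2} (no change)
  #6 pop 5: in={} → {1} (was {}); enqueue []
  #7 pop 6: in={2} → {2} (was {}); enqueue [3]
  #8 pop 7: in={2} → {2} (was {}); enqueue []
  #9 pop 0: in={2} → {} (no change)
  #10 pop 3: in={2} → {2} (no change)

Fixpoint:
  val[0] = {}
  val[1] = {}
  val[2] = {0,1}
  val[3] = {2}
  val[4] = {2}
  val[5] = {1}
  val[6] = {2}
  val[7] = {2}

yes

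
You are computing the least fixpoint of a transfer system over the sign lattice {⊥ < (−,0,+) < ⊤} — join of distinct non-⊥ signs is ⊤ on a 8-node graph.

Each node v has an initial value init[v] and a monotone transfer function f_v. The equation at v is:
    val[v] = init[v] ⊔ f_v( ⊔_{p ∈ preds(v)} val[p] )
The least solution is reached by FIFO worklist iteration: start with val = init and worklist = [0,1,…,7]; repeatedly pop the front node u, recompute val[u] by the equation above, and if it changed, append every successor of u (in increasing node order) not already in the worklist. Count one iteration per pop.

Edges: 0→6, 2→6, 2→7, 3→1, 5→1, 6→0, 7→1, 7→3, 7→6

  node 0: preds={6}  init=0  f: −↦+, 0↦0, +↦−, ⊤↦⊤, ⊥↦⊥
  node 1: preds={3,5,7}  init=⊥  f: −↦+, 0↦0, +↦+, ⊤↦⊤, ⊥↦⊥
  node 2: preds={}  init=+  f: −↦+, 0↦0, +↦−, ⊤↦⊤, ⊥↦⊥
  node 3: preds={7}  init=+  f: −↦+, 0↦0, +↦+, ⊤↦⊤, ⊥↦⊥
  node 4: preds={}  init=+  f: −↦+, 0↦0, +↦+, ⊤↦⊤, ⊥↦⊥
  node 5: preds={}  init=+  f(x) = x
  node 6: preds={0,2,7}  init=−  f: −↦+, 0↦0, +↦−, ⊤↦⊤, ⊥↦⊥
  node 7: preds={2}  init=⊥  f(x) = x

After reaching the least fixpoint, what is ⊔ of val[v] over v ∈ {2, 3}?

+

Worklist (12 pops):
  #1 pop 0: in=− → ⊤ (was 0); enqueue []
  #2 pop 1: in=+ → + (was ⊥); enqueue []
  #3 pop 2: in=⊥ → + (no change)
  #4 pop 3: in=⊥ → + (no change)
  #5 pop 4: in=⊥ → + (no change)
  #6 pop 5: in=⊥ → + (no change)
  #7 pop 6: in=⊤ → ⊤ (was −); enqueue [0]
  #8 pop 7: in=+ → + (was ⊥); enqueue [1,3,6]
  #9 pop 0: in=⊤ → ⊤ (no change)
  #10 pop 1: in=+ → + (no change)
  #11 pop 3: in=+ → + (no change)
  #12 pop 6: in=⊤ → ⊤ (no change)

Fixpoint:
  val[0] = ⊤
  val[1] = +
  val[2] = +
  val[3] = +
  val[4] = +
  val[5] = +
  val[6] = ⊤
  val[7] = +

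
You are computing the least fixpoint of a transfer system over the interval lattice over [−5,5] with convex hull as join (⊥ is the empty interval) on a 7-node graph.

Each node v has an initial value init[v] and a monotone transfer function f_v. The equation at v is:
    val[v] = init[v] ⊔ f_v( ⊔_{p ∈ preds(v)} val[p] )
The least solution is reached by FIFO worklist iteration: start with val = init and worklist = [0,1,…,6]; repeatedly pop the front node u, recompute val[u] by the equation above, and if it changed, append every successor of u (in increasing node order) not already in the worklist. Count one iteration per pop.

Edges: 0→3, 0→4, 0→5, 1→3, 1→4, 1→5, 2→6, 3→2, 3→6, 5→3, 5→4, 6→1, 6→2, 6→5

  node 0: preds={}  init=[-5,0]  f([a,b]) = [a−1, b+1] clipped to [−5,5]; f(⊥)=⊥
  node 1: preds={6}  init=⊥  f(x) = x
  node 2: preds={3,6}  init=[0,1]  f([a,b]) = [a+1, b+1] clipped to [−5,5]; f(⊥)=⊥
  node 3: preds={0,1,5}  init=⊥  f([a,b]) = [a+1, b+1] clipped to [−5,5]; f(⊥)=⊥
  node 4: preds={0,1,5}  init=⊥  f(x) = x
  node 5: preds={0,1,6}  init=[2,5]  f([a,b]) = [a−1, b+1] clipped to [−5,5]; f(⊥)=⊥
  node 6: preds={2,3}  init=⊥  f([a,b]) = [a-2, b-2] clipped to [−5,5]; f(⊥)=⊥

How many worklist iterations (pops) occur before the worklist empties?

15

Trace (15 dequeues):
  [1] u=0 | in ⊥ | out [-5,0] | ==
  [2] u=1 | in ⊥ | out ⊥ | ==
  [3] u=2 | in ⊥ | out [0,1] | ==
  [4] u=3 | in [-5,5] | out [-4,5] | prev ⊥ | push {2}
  [5] u=4 | in [-5,5] | out [-5,5] | prev ⊥ | push {}
  [6] u=5 | in [-5,0] | out [-5,5] | prev [2,5] | push {3,4}
  [7] u=6 | in [-4,5] | out [-5,3] | prev ⊥ | push {1,5}
  [8] u=2 | in [-5,5] | out [-4,5] | prev [0,1] | push {6}
  [9] u=3 | in [-5,5] | out [-4,5] | ==
  [10] u=4 | in [-5,5] | out [-5,5] | ==
  [11] u=1 | in [-5,3] | out [-5,3] | prev ⊥ | push {3,4}
  [12] u=5 | in [-5,3] | out [-5,5] | ==
  [13] u=6 | in [-4,5] | out [-5,3] | ==
  [14] u=3 | in [-5,5] | out [-4,5] | ==
  [15] u=4 | in [-5,5] | out [-5,5] | ==

Converged values:
  [0] [-5,0]
  [1] [-5,3]
  [2] [-4,5]
  [3] [-4,5]
  [4] [-5,5]
  [5] [-5,5]
  [6] [-5,3]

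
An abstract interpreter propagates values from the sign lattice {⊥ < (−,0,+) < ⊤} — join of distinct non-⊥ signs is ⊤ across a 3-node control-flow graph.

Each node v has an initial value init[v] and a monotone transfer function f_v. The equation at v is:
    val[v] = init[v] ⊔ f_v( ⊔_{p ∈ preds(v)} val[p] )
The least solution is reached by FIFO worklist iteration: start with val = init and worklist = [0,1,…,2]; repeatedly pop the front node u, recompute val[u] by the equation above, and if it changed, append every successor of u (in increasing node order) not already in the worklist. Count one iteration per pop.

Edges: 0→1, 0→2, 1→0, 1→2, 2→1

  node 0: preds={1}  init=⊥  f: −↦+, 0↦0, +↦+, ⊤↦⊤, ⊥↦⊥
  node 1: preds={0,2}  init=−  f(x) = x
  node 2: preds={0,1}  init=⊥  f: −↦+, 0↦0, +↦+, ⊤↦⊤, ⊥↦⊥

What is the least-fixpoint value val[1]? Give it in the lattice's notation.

⊤

Iteration log — 6 steps:
  step 1. node 0  ⊔preds=−  new=+  old=⊥  +wl: 
  step 2. node 1  ⊔preds=+  new=⊤  old=−  +wl: 0
  step 3. node 2  ⊔preds=⊤  new=⊤  old=⊥  +wl: 1
  step 4. node 0  ⊔preds=⊤  new=⊤  old=+  +wl: 2
  step 5. node 1  ⊔preds=⊤  new=⊤  stable
  step 6. node 2  ⊔preds=⊤  new=⊤  stable

Least fixpoint reached:
  node 0: ⊤
  node 1: ⊤
  node 2: ⊤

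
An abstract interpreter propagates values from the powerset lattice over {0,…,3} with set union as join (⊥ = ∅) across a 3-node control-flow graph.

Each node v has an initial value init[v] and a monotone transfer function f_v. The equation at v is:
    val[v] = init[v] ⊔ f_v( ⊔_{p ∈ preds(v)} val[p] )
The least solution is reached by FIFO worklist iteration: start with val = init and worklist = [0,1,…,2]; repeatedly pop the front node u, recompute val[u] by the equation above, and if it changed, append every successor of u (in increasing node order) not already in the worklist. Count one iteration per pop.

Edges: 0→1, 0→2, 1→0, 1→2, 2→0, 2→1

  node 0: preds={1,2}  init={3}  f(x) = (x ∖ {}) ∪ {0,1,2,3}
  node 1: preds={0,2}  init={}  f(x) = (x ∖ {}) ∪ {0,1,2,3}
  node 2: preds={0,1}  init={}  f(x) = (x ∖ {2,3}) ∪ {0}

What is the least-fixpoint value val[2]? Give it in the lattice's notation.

{0,1}

Worklist (5 pops):
  #1 pop 0: in={} → {0,1,2,3} (was {3}); enqueue []
  #2 pop 1: in={0,1,2,3} → {0,1,2,3} (was {}); enqueue [0]
  #3 pop 2: in={0,1,2,3} → {0,1} (was {}); enqueue [1]
  #4 pop 0: in={0,1,2,3} → {0,1,2,3} (no change)
  #5 pop 1: in={0,1,2,3} → {0,1,2,3} (no change)

Fixpoint:
  val[0] = {0,1,2,3}
  val[1] = {0,1,2,3}
  val[2] = {0,1}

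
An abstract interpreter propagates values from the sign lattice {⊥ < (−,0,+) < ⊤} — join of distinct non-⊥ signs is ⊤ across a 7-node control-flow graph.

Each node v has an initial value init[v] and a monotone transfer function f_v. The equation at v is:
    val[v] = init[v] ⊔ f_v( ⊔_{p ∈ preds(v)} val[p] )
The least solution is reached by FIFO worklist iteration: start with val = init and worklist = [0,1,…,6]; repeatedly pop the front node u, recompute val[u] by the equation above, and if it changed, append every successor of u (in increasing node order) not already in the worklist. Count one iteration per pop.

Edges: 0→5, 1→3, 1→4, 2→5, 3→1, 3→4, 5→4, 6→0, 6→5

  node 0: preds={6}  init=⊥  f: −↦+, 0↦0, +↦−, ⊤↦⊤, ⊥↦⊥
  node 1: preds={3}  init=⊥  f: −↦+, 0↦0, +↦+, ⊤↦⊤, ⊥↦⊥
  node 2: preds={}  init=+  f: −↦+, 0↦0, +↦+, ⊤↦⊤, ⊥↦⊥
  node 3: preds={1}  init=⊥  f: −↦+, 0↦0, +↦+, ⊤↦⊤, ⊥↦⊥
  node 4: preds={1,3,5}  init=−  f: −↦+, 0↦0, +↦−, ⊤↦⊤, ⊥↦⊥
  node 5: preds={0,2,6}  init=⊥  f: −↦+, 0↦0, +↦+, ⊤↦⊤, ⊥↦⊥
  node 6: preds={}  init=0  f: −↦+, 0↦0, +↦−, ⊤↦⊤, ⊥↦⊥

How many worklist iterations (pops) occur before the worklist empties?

Trace (8 dequeues):
  [1] u=0 | in 0 | out 0 | prev ⊥ | push {}
  [2] u=1 | in ⊥ | out ⊥ | ==
  [3] u=2 | in ⊥ | out + | ==
  [4] u=3 | in ⊥ | out ⊥ | ==
  [5] u=4 | in ⊥ | out − | ==
  [6] u=5 | in ⊤ | out ⊤ | prev ⊥ | push {4}
  [7] u=6 | in ⊥ | out 0 | ==
  [8] u=4 | in ⊤ | out ⊤ | prev − | push {}

Converged values:
  [0] 0
  [1] ⊥
  [2] +
  [3] ⊥
  [4] ⊤
  [5] ⊤
  [6] 0

8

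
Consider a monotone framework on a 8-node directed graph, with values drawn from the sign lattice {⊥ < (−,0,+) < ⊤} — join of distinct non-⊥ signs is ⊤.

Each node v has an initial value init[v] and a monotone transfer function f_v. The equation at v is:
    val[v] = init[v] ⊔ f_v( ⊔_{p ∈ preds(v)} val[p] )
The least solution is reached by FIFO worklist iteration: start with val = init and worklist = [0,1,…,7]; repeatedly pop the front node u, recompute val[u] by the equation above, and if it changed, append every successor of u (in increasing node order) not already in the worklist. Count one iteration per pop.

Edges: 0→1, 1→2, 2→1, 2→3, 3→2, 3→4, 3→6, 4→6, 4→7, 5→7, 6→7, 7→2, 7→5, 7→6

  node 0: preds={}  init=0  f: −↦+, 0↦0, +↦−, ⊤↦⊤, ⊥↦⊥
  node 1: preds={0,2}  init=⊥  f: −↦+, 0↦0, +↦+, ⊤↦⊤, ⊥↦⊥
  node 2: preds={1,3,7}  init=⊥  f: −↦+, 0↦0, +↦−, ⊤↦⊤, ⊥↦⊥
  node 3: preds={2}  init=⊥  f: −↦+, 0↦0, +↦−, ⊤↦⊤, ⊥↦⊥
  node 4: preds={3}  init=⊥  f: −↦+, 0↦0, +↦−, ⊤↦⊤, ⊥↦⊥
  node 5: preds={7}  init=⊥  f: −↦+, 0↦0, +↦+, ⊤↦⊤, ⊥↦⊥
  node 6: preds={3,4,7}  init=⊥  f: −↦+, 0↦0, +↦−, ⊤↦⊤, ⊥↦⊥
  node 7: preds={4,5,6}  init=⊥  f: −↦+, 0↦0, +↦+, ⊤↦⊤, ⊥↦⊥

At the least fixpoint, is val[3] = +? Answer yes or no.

Worklist (13 pops):
  #1 pop 0: in=⊥ → 0 (no change)
  #2 pop 1: in=0 → 0 (was ⊥); enqueue []
  #3 pop 2: in=0 → 0 (was ⊥); enqueue [1]
  #4 pop 3: in=0 → 0 (was ⊥); enqueue [2]
  #5 pop 4: in=0 → 0 (was ⊥); enqueue []
  #6 pop 5: in=⊥ → ⊥ (no change)
  #7 pop 6: in=0 → 0 (was ⊥); enqueue []
  #8 pop 7: in=0 → 0 (was ⊥); enqueue [5,6]
  #9 pop 1: in=0 → 0 (no change)
  #10 pop 2: in=0 → 0 (no change)
  #11 pop 5: in=0 → 0 (was ⊥); enqueue [7]
  #12 pop 6: in=0 → 0 (no change)
  #13 pop 7: in=0 → 0 (no change)

Fixpoint:
  val[0] = 0
  val[1] = 0
  val[2] = 0
  val[3] = 0
  val[4] = 0
  val[5] = 0
  val[6] = 0
  val[7] = 0

no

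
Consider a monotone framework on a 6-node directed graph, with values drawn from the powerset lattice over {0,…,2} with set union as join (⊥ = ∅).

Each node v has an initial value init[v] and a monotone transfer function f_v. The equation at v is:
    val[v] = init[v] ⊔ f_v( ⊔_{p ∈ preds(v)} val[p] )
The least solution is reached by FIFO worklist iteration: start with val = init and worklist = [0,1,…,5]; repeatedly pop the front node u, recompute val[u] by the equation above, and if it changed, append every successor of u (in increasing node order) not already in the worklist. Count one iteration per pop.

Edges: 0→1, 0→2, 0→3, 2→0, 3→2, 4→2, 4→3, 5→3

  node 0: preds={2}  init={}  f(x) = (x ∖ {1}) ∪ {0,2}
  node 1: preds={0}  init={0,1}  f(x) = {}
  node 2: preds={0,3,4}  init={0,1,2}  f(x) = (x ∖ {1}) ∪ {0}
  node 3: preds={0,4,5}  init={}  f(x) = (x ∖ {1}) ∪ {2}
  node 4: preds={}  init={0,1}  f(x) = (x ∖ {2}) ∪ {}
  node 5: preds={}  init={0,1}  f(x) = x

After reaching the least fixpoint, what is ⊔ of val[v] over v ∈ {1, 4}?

Iteration log — 7 steps:
  step 1. node 0  ⊔preds={0,1,2}  new={0,2}  old={}  +wl: 
  step 2. node 1  ⊔preds={0,2}  new={0,1}  stable
  step 3. node 2  ⊔preds={0,1,2}  new={0,1,2}  stable
  step 4. node 3  ⊔preds={0,1,2}  new={0,2}  old={}  +wl: 2
  step 5. node 4  ⊔preds={}  new={0,1}  stable
  step 6. node 5  ⊔preds={}  new={0,1}  stable
  step 7. node 2  ⊔preds={0,1,2}  new={0,1,2}  stable

Least fixpoint reached:
  node 0: {0,2}
  node 1: {0,1}
  node 2: {0,1,2}
  node 3: {0,2}
  node 4: {0,1}
  node 5: {0,1}

{0,1}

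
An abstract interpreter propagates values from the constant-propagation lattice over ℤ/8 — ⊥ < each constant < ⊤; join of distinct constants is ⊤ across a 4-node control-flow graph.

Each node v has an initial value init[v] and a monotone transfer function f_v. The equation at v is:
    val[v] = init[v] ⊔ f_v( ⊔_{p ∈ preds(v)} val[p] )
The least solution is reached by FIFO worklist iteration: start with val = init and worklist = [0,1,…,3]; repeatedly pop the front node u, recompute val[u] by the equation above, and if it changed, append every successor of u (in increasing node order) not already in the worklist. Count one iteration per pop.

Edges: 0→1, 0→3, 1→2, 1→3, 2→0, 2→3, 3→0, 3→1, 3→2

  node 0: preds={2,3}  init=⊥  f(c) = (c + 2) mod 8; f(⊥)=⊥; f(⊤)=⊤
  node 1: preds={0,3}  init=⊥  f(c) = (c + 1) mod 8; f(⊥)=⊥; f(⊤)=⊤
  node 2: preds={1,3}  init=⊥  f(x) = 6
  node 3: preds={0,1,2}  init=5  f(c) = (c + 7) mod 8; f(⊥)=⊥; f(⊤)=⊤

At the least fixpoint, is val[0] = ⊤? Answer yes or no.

Iteration log — 8 steps:
  step 1. node 0  ⊔preds=5  new=7  old=⊥  +wl: 
  step 2. node 1  ⊔preds=⊤  new=⊤  old=⊥  +wl: 
  step 3. node 2  ⊔preds=⊤  new=6  old=⊥  +wl: 0
  step 4. node 3  ⊔preds=⊤  new=⊤  old=5  +wl: 1,2
  step 5. node 0  ⊔preds=⊤  new=⊤  old=7  +wl: 3
  step 6. node 1  ⊔preds=⊤  new=⊤  stable
  step 7. node 2  ⊔preds=⊤  new=6  stable
  step 8. node 3  ⊔preds=⊤  new=⊤  stable

Least fixpoint reached:
  node 0: ⊤
  node 1: ⊤
  node 2: 6
  node 3: ⊤

yes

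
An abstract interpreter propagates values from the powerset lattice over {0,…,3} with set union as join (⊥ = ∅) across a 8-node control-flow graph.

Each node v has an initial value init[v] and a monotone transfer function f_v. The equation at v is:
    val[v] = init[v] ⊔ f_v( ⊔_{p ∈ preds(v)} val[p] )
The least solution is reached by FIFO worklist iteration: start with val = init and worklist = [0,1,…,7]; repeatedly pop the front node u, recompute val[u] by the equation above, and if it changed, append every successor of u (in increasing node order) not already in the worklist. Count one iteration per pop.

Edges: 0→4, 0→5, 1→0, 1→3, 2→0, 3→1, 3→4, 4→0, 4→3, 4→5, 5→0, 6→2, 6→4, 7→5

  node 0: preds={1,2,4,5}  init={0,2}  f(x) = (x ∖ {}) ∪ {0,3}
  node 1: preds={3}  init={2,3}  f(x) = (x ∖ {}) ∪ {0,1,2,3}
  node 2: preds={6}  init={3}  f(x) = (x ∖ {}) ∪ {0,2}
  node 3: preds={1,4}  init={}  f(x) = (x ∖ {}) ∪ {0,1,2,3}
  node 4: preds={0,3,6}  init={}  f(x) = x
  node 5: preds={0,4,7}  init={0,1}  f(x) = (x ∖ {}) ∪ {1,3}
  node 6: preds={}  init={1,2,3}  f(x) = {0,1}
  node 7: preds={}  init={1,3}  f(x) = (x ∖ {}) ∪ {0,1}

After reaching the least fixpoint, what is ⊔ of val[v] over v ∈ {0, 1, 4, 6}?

{0,1,2,3}

Iteration log — 14 steps:
  step 1. node 0  ⊔preds={0,1,2,3}  new={0,1,2,3}  old={0,2}  +wl: 
  step 2. node 1  ⊔preds={}  new={0,1,2,3}  old={2,3}  +wl: 0
  step 3. node 2  ⊔preds={1,2,3}  new={0,1,2,3}  old={3}  +wl: 
  step 4. node 3  ⊔preds={0,1,2,3}  new={0,1,2,3}  old={}  +wl: 1
  step 5. node 4  ⊔preds={0,1,2,3}  new={0,1,2,3}  old={}  +wl: 3
  step 6. node 5  ⊔preds={0,1,2,3}  new={0,1,2,3}  old={0,1}  +wl: 
  step 7. node 6  ⊔preds={}  new={0,1,2,3}  old={1,2,3}  +wl: 2,4
  step 8. node 7  ⊔preds={}  new={0,1,3}  old={1,3}  +wl: 5
  step 9. node 0  ⊔preds={0,1,2,3}  new={0,1,2,3}  stable
  step 10. node 1  ⊔preds={0,1,2,3}  new={0,1,2,3}  stable
  step 11. node 3  ⊔preds={0,1,2,3}  new={0,1,2,3}  stable
  step 12. node 2  ⊔preds={0,1,2,3}  new={0,1,2,3}  stable
  step 13. node 4  ⊔preds={0,1,2,3}  new={0,1,2,3}  stable
  step 14. node 5  ⊔preds={0,1,2,3}  new={0,1,2,3}  stable

Least fixpoint reached:
  node 0: {0,1,2,3}
  node 1: {0,1,2,3}
  node 2: {0,1,2,3}
  node 3: {0,1,2,3}
  node 4: {0,1,2,3}
  node 5: {0,1,2,3}
  node 6: {0,1,2,3}
  node 7: {0,1,3}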